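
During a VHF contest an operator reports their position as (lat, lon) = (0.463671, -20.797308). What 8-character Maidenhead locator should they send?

HJ90ol41

Shift to the Maidenhead origin (180°W, 90°S): lon 159.20269, lat 90.46367.
Field (20°×10°, letters A–R): 159.20269/20 → 7 → H, 90.46367/10 → 9 → J; chars HJ.
Square (2°×1°, digits 0–9): 19.20269/2 → 9, 0.46367/1 → 0; chars 90.
Subsquare (5′×2.5′, letters a–x): 1.20269/0.0833333 → 14 → o, 0.46367/0.0416667 → 11 → l; chars ol.
Extended square (30″×15″, digits 0–9): 0.03603/0.00833333 → 4, 0.00534/0.00416667 → 1; chars 41.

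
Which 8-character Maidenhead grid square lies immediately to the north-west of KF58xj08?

Longitude extended square 0; −1 → -1, wraps to 9, carry into subsquare.
Longitude subsquare x = 23; −1 → 22 = w.
Latitude extended square 8; +1 → 9.

KF58wj99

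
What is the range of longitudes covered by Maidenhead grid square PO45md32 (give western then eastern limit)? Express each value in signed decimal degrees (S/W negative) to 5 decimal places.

129.02500, 129.03333

Field P=15, O=14: +15·20° lon, +14·10° lat → SW at lon 120°, lat 50°.
Square 4, 5: +4·2° lon, +5·1° lat → SW at lon 128°, lat 55°.
Subsquare m=12, d=3: +12·0.0833333° lon, +3·0.0416667° lat → SW at lon 129°, lat 55.125°.
Extended square 3, 2: +3·0.00833333° lon, +2·0.00416667° lat → SW at lon 129.025°, lat 55.1333°.
Cell spans 0.00833333° lon × 0.00416667° lat.
west 129.02500, east 129.03333.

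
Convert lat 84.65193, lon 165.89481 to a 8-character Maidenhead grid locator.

RR24wp76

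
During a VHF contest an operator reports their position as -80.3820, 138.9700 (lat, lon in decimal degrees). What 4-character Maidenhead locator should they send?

Shift to the Maidenhead origin (180°W, 90°S): lon 318.97, lat 9.62.
Field: lon ⌊318.97/20⌋ = 15 → P; lat ⌊9.62/10⌋ = 0 → A.
Square: lon ⌊18.97/2⌋ = 9; lat ⌊9.62/1⌋ = 9.

PA99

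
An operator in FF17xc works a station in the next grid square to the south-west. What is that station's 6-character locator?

Longitude subsquare x = 23; −1 → 22 = w.
Latitude subsquare c = 2; −1 → 1 = b.

FF17wb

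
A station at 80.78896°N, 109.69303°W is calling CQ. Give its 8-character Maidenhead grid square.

DR50ds69

Shift to the Maidenhead origin (180°W, 90°S): lon 70.30697, lat 170.78896.
Field: lon ⌊70.30697/20⌋ = 3 → D; lat ⌊170.78896/10⌋ = 17 → R.
Square: lon ⌊10.30697/2⌋ = 5; lat ⌊0.78896/1⌋ = 0.
Subsquare: lon ⌊0.30697/0.0833333⌋ = 3 → d; lat ⌊0.78896/0.0416667⌋ = 18 → s.
Extended square: lon ⌊0.05697/0.00833333⌋ = 6; lat ⌊0.03896/0.00416667⌋ = 9.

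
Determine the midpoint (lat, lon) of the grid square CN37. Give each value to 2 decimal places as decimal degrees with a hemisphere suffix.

47.50° N, 133.00° W

Field C=2, N=13: +2·20° lon, +13·10° lat → SW at lon -140°, lat 40°.
Square 3, 7: +3·2° lon, +7·1° lat → SW at lon -134°, lat 47°.
Cell spans 2° lon × 1° lat. Centre is SW corner plus half of each.
latitude 47.50° N, longitude 133.00° W.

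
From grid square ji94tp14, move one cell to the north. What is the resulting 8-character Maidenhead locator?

JI94tp15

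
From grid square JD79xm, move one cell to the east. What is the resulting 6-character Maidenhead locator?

JD89am

Longitude subsquare x = 23; +1 → 24, wraps to 0 = a, carry into square.
Longitude square 7; +1 → 8.
The latitude characters are unchanged.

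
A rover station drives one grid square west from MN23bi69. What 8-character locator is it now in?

MN23bi59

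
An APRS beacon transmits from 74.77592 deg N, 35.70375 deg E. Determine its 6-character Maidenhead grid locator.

KQ74us

Shift to the Maidenhead origin (180°W, 90°S): lon 215.7038, lat 164.7759.
Field: 215.7038/20 → 10 → K, 164.7759/10 → 16 → Q; chars KQ.
Square: 15.7038/2 → 7, 4.7759/1 → 4; chars 74.
Subsquare: 1.7038/0.0833333 → 20 → u, 0.7759/0.0416667 → 18 → s; chars us.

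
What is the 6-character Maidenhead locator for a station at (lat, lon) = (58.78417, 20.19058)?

KO08cs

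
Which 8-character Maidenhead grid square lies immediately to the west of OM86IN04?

OM86hn94

Longitude extended square 0; −1 → -1, wraps to 9, carry into subsquare.
Longitude subsquare i = 8; −1 → 7 = h.
The latitude characters are unchanged.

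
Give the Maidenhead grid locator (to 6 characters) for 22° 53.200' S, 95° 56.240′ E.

Offset from 180°W / 90°S: lon 275.9373°, lat 67.1133°.
Field (20°×10°, letters A–R): 275.9373/20 → 13 → N, 67.1133/10 → 6 → G; chars NG.
Square (2°×1°, digits 0–9): 15.9373/2 → 7, 7.1133/1 → 7; chars 77.
Subsquare (5′×2.5′, letters a–x): 1.9373/0.0833333 → 23 → x, 0.1133/0.0416667 → 2 → c; chars xc.

NG77xc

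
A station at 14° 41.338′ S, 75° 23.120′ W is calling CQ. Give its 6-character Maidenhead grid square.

FH25hh

Shift to the Maidenhead origin (180°W, 90°S): lon 104.6147, lat 75.3110.
Field: 104.6147/20 → 5 → F, 75.3110/10 → 7 → H; chars FH.
Square: 4.6147/2 → 2, 5.3110/1 → 5; chars 25.
Subsquare: 0.6147/0.0833333 → 7 → h, 0.3110/0.0416667 → 7 → h; chars hh.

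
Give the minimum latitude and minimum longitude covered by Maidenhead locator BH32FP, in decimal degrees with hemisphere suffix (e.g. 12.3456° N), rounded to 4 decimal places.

Field B=1, H=7: +1·20° lon, +7·10° lat → SW at lon -160°, lat -20°.
Square 3, 2: +3·2° lon, +2·1° lat → SW at lon -154°, lat -18°.
Subsquare f=5, p=15: +5·0.0833333° lon, +15·0.0416667° lat → SW at lon -153.583°, lat -17.375°.
latitude 17.3750° S, longitude 153.5833° W.

17.3750° S, 153.5833° W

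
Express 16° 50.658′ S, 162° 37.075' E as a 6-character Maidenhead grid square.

Shift to the Maidenhead origin (180°W, 90°S): lon 342.6179, lat 73.1557.
Field: 342.6179/20 → 17 → R, 73.1557/10 → 7 → H; chars RH.
Square: 2.6179/2 → 1, 3.1557/1 → 3; chars 13.
Subsquare: 0.6179/0.0833333 → 7 → h, 0.1557/0.0416667 → 3 → d; chars hd.

RH13hd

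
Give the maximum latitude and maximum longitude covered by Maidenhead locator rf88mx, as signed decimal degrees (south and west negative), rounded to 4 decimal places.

-31.0000, 177.0833

Field R=17, F=5: +17·20° lon, +5·10° lat → SW at lon 160°, lat -40°.
Square 8, 8: +8·2° lon, +8·1° lat → SW at lon 176°, lat -32°.
Subsquare m=12, x=23: +12·0.0833333° lon, +23·0.0416667° lat → SW at lon 177°, lat -31.0417°.
Cell spans 0.0833333° lon × 0.0416667° lat. NE corner is SW corner plus one full cell.
latitude -31.0000, longitude 177.0833.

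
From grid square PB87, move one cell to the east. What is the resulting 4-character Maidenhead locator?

PB97

Longitude square 8; +1 → 9.
The latitude characters are unchanged.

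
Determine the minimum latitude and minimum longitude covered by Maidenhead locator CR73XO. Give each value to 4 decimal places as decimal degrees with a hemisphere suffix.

Field C=2, R=17: +2·20° lon, +17·10° lat → SW at lon -140°, lat 80°.
Square 7, 3: +7·2° lon, +3·1° lat → SW at lon -126°, lat 83°.
Subsquare x=23, o=14: +23·0.0833333° lon, +14·0.0416667° lat → SW at lon -124.083°, lat 83.5833°.
latitude 83.5833° N, longitude 124.0833° W.

83.5833° N, 124.0833° W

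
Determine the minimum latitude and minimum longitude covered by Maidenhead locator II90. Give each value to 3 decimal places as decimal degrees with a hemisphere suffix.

Field I=8, I=8: +8·20° lon, +8·10° lat → SW at lon -20°, lat -10°.
Square 9, 0: +9·2° lon, +0·1° lat → SW at lon -2°, lat -10°.
latitude 10.000° S, longitude 2.000° W.

10.000° S, 2.000° W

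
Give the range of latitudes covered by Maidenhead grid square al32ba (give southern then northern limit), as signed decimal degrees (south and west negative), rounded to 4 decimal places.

22.0000, 22.0417

Field A=0, L=11: +0·20° lon, +11·10° lat → SW at lon -180°, lat 20°.
Square 3, 2: +3·2° lon, +2·1° lat → SW at lon -174°, lat 22°.
Subsquare b=1, a=0: +1·0.0833333° lon, +0·0.0416667° lat → SW at lon -173.917°, lat 22°.
Cell spans 0.0833333° lon × 0.0416667° lat.
south 22.0000, north 22.0417.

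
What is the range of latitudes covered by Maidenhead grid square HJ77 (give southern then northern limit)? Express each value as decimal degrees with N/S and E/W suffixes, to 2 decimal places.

Field H=7, J=9: +7·20° lon, +9·10° lat → SW at lon -40°, lat 0°.
Square 7, 7: +7·2° lon, +7·1° lat → SW at lon -26°, lat 7°.
Cell spans 2° lon × 1° lat.
south 7.00° N, north 8.00° N.

7.00° N, 8.00° N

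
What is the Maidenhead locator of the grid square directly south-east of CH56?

Longitude square 5; +1 → 6.
Latitude square 6; −1 → 5.

CH65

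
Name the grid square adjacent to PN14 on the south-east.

Longitude square 1; +1 → 2.
Latitude square 4; −1 → 3.

PN23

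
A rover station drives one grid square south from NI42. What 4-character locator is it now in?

NI41

Latitude square 2; −1 → 1.
The longitude characters are unchanged.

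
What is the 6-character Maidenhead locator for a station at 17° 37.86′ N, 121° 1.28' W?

CK97lp

Shift to the Maidenhead origin (180°W, 90°S): lon 58.9787, lat 107.6310.
Field (20°×10°, letters A–R): 58.9787/20 → 2 → C, 107.6310/10 → 10 → K; chars CK.
Square (2°×1°, digits 0–9): 18.9787/2 → 9, 7.6310/1 → 7; chars 97.
Subsquare (5′×2.5′, letters a–x): 0.9787/0.0833333 → 11 → l, 0.6310/0.0416667 → 15 → p; chars lp.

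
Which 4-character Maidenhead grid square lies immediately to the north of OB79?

OC70

Latitude square 9; +1 → 10, wraps to 0, carry into field.
Latitude field B = 1; +1 → 2 = C.
The longitude characters are unchanged.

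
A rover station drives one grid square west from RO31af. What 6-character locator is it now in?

RO21xf

Longitude subsquare a = 0; −1 → -1, wraps to 23 = x, carry into square.
Longitude square 3; −1 → 2.
The latitude characters are unchanged.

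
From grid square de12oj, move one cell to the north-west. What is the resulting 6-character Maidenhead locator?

Longitude subsquare o = 14; −1 → 13 = n.
Latitude subsquare j = 9; +1 → 10 = k.

DE12nk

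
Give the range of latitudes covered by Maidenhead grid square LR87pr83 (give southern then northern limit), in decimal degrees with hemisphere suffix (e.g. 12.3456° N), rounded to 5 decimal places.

87.72083° N, 87.72500° N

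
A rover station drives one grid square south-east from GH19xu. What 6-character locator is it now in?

Longitude subsquare x = 23; +1 → 24, wraps to 0 = a, carry into square.
Longitude square 1; +1 → 2.
Latitude subsquare u = 20; −1 → 19 = t.

GH29at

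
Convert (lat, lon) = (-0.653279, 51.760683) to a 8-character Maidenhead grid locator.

Shift to the Maidenhead origin (180°W, 90°S): lon 231.76068, lat 89.34672.
Field (20°×10°, letters A–R): 231.76068/20 → 11 → L, 89.34672/10 → 8 → I; chars LI.
Square (2°×1°, digits 0–9): 11.76068/2 → 5, 9.34672/1 → 9; chars 59.
Subsquare (5′×2.5′, letters a–x): 1.76068/0.0833333 → 21 → v, 0.34672/0.0416667 → 8 → i; chars vi.
Extended square (30″×15″, digits 0–9): 0.01068/0.00833333 → 1, 0.01339/0.00416667 → 3; chars 13.

LI59vi13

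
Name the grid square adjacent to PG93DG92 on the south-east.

PG93eg01

Longitude extended square 9; +1 → 10, wraps to 0, carry into subsquare.
Longitude subsquare d = 3; +1 → 4 = e.
Latitude extended square 2; −1 → 1.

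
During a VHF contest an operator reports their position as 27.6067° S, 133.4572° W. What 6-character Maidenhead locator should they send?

CG32gj

Shift to the Maidenhead origin (180°W, 90°S): lon 46.5428, lat 62.3933.
Field: lon ⌊46.5428/20⌋ = 2 → C; lat ⌊62.3933/10⌋ = 6 → G.
Square: lon ⌊6.5428/2⌋ = 3; lat ⌊2.3933/1⌋ = 2.
Subsquare: lon ⌊0.5428/0.0833333⌋ = 6 → g; lat ⌊0.3933/0.0416667⌋ = 9 → j.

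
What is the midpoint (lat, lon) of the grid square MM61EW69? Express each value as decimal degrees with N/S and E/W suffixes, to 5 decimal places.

31.95625° N, 72.38750° E

Field M=12, M=12: +12·20° lon, +12·10° lat → SW at lon 60°, lat 30°.
Square 6, 1: +6·2° lon, +1·1° lat → SW at lon 72°, lat 31°.
Subsquare e=4, w=22: +4·0.0833333° lon, +22·0.0416667° lat → SW at lon 72.3333°, lat 31.9167°.
Extended square 6, 9: +6·0.00833333° lon, +9·0.00416667° lat → SW at lon 72.3833°, lat 31.9542°.
Cell spans 0.00833333° lon × 0.00416667° lat. Centre is SW corner plus half of each.
latitude 31.95625° N, longitude 72.38750° E.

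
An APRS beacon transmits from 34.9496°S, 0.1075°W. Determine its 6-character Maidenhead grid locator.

IF95wb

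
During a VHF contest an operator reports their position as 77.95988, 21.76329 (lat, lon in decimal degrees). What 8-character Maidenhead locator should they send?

KQ07vx10

Shift to the Maidenhead origin (180°W, 90°S): lon 201.76329, lat 167.95988.
Field: 201.76329/20 → 10 → K, 167.95988/10 → 16 → Q; chars KQ.
Square: 1.76329/2 → 0, 7.95988/1 → 7; chars 07.
Subsquare: 1.76329/0.0833333 → 21 → v, 0.95988/0.0416667 → 23 → x; chars vx.
Extended square: 0.01329/0.00833333 → 1, 0.00155/0.00416667 → 0; chars 10.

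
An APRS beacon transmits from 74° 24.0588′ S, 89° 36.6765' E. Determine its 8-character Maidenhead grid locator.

NB45to33

Add 180° to longitude and 90° to latitude: 269.61127, 15.59902.
Field: 269.61127/20 → 13 → N, 15.59902/10 → 1 → B; chars NB.
Square: 9.61127/2 → 4, 5.59902/1 → 5; chars 45.
Subsquare: 1.61127/0.0833333 → 19 → t, 0.59902/0.0416667 → 14 → o; chars to.
Extended square: 0.02794/0.00833333 → 3, 0.01569/0.00416667 → 3; chars 33.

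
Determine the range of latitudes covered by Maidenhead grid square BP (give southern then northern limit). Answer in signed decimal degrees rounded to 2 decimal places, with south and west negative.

Field B=1, P=15: +1·20° lon, +15·10° lat → SW at lon -160°, lat 60°.
Cell spans 20° lon × 10° lat.
south 60.00, north 70.00.

60.00, 70.00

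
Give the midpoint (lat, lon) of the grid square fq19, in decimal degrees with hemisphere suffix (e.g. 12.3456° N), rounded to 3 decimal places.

Field F=5, Q=16: +5·20° lon, +16·10° lat → SW at lon -80°, lat 70°.
Square 1, 9: +1·2° lon, +9·1° lat → SW at lon -78°, lat 79°.
Cell spans 2° lon × 1° lat. Centre is SW corner plus half of each.
latitude 79.500° N, longitude 77.000° W.

79.500° N, 77.000° W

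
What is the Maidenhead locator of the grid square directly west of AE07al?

RE97xl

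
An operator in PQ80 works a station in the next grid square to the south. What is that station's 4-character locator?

PP89

Latitude square 0; −1 → -1, wraps to 9, carry into field.
Latitude field Q = 16; −1 → 15 = P.
The longitude characters are unchanged.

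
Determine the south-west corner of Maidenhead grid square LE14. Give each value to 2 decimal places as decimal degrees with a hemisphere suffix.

Field L=11, E=4: +11·20° lon, +4·10° lat → SW at lon 40°, lat -50°.
Square 1, 4: +1·2° lon, +4·1° lat → SW at lon 42°, lat -46°.
latitude 46.00° S, longitude 42.00° E.

46.00° S, 42.00° E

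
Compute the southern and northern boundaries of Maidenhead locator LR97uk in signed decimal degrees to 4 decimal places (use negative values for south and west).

87.4167, 87.4583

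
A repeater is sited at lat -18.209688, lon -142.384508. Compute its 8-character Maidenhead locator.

Offset from 180°W / 90°S: lon 37.61549°, lat 71.79031°.
Field: 37.61549/20 → 1 → B, 71.79031/10 → 7 → H; chars BH.
Square: 17.61549/2 → 8, 1.79031/1 → 1; chars 81.
Subsquare: 1.61549/0.0833333 → 19 → t, 0.79031/0.0416667 → 18 → s; chars ts.
Extended square: 0.03216/0.00833333 → 3, 0.04031/0.00416667 → 9; chars 39.

BH81ts39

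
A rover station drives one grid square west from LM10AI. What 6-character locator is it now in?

LM00xi

Longitude subsquare a = 0; −1 → -1, wraps to 23 = x, carry into square.
Longitude square 1; −1 → 0.
The latitude characters are unchanged.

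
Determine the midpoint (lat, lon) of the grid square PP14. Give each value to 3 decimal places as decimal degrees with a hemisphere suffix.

Field P=15, P=15: +15·20° lon, +15·10° lat → SW at lon 120°, lat 60°.
Square 1, 4: +1·2° lon, +4·1° lat → SW at lon 122°, lat 64°.
Cell spans 2° lon × 1° lat. Centre is SW corner plus half of each.
latitude 64.500° N, longitude 123.000° E.

64.500° N, 123.000° E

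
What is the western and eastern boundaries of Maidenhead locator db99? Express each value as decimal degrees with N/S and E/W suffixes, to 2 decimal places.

102.00° W, 100.00° W

Field D=3, B=1: +3·20° lon, +1·10° lat → SW at lon -120°, lat -80°.
Square 9, 9: +9·2° lon, +9·1° lat → SW at lon -102°, lat -71°.
Cell spans 2° lon × 1° lat.
west 102.00° W, east 100.00° W.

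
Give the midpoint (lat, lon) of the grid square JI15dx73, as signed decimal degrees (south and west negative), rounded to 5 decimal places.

-4.02708, 2.31250

Field J=9, I=8: +9·20° lon, +8·10° lat → SW at lon 0°, lat -10°.
Square 1, 5: +1·2° lon, +5·1° lat → SW at lon 2°, lat -5°.
Subsquare d=3, x=23: +3·0.0833333° lon, +23·0.0416667° lat → SW at lon 2.25°, lat -4.04167°.
Extended square 7, 3: +7·0.00833333° lon, +3·0.00416667° lat → SW at lon 2.30833°, lat -4.02917°.
Cell spans 0.00833333° lon × 0.00416667° lat. Centre is SW corner plus half of each.
latitude -4.02708, longitude 2.31250.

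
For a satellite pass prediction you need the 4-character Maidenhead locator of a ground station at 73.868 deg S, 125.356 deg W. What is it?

Add 180° to longitude and 90° to latitude: 54.64, 16.13.
Field: 54.64/20 → 2 → C, 16.13/10 → 1 → B; chars CB.
Square: 14.64/2 → 7, 6.13/1 → 6; chars 76.

CB76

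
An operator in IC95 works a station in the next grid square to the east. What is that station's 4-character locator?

JC05

Longitude square 9; +1 → 10, wraps to 0, carry into field.
Longitude field I = 8; +1 → 9 = J.
The latitude characters are unchanged.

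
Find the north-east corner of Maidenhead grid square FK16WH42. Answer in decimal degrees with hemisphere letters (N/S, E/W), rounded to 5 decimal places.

16.30417° N, 76.12500° W

Field F=5, K=10: +5·20° lon, +10·10° lat → SW at lon -80°, lat 10°.
Square 1, 6: +1·2° lon, +6·1° lat → SW at lon -78°, lat 16°.
Subsquare w=22, h=7: +22·0.0833333° lon, +7·0.0416667° lat → SW at lon -76.1667°, lat 16.2917°.
Extended square 4, 2: +4·0.00833333° lon, +2·0.00416667° lat → SW at lon -76.1333°, lat 16.3°.
Cell spans 0.00833333° lon × 0.00416667° lat. NE corner is SW corner plus one full cell.
latitude 16.30417° N, longitude 76.12500° W.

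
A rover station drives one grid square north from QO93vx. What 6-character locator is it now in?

QO94va

Latitude subsquare x = 23; +1 → 24, wraps to 0 = a, carry into square.
Latitude square 3; +1 → 4.
The longitude characters are unchanged.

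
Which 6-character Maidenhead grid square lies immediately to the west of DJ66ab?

Longitude subsquare a = 0; −1 → -1, wraps to 23 = x, carry into square.
Longitude square 6; −1 → 5.
The latitude characters are unchanged.

DJ56xb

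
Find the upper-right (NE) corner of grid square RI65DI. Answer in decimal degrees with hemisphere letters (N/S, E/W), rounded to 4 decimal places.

Field R=17, I=8: +17·20° lon, +8·10° lat → SW at lon 160°, lat -10°.
Square 6, 5: +6·2° lon, +5·1° lat → SW at lon 172°, lat -5°.
Subsquare d=3, i=8: +3·0.0833333° lon, +8·0.0416667° lat → SW at lon 172.25°, lat -4.66667°.
Cell spans 0.0833333° lon × 0.0416667° lat. NE corner is SW corner plus one full cell.
latitude 4.6250° S, longitude 172.3333° E.

4.6250° S, 172.3333° E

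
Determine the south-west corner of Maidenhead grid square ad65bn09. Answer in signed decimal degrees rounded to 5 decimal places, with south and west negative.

-54.42083, -167.91667

Field A=0, D=3: +0·20° lon, +3·10° lat → SW at lon -180°, lat -60°.
Square 6, 5: +6·2° lon, +5·1° lat → SW at lon -168°, lat -55°.
Subsquare b=1, n=13: +1·0.0833333° lon, +13·0.0416667° lat → SW at lon -167.917°, lat -54.4583°.
Extended square 0, 9: +0·0.00833333° lon, +9·0.00416667° lat → SW at lon -167.917°, lat -54.4208°.
latitude -54.42083, longitude -167.91667.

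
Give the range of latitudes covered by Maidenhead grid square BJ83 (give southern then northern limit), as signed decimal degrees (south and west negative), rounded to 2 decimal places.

3.00, 4.00

Field B=1, J=9: +1·20° lon, +9·10° lat → SW at lon -160°, lat 0°.
Square 8, 3: +8·2° lon, +3·1° lat → SW at lon -144°, lat 3°.
Cell spans 2° lon × 1° lat.
south 3.00, north 4.00.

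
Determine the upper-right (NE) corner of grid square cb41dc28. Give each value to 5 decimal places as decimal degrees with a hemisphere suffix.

78.87917° S, 131.72500° W

Field C=2, B=1: +2·20° lon, +1·10° lat → SW at lon -140°, lat -80°.
Square 4, 1: +4·2° lon, +1·1° lat → SW at lon -132°, lat -79°.
Subsquare d=3, c=2: +3·0.0833333° lon, +2·0.0416667° lat → SW at lon -131.75°, lat -78.9167°.
Extended square 2, 8: +2·0.00833333° lon, +8·0.00416667° lat → SW at lon -131.733°, lat -78.8833°.
Cell spans 0.00833333° lon × 0.00416667° lat. NE corner is SW corner plus one full cell.
latitude 78.87917° S, longitude 131.72500° W.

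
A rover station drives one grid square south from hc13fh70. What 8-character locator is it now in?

Latitude extended square 0; −1 → -1, wraps to 9, carry into subsquare.
Latitude subsquare h = 7; −1 → 6 = g.
The longitude characters are unchanged.

HC13fg79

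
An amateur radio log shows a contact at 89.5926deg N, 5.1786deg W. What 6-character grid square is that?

IR79jo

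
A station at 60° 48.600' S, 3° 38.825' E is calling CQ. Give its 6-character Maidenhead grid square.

Add 180° to longitude and 90° to latitude: 183.6471, 29.1900.
Field (20°×10°, letters A–R): lon ⌊183.6471/20⌋ = 9 → J; lat ⌊29.1900/10⌋ = 2 → C.
Square (2°×1°, digits 0–9): lon ⌊3.6471/2⌋ = 1; lat ⌊9.1900/1⌋ = 9.
Subsquare (5′×2.5′, letters a–x): lon ⌊1.6471/0.0833333⌋ = 19 → t; lat ⌊0.1900/0.0416667⌋ = 4 → e.

JC19te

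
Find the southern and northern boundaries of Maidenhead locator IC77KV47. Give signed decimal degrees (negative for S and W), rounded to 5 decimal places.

Field I=8, C=2: +8·20° lon, +2·10° lat → SW at lon -20°, lat -70°.
Square 7, 7: +7·2° lon, +7·1° lat → SW at lon -6°, lat -63°.
Subsquare k=10, v=21: +10·0.0833333° lon, +21·0.0416667° lat → SW at lon -5.16667°, lat -62.125°.
Extended square 4, 7: +4·0.00833333° lon, +7·0.00416667° lat → SW at lon -5.13333°, lat -62.0958°.
Cell spans 0.00833333° lon × 0.00416667° lat.
south -62.09583, north -62.09167.

-62.09583, -62.09167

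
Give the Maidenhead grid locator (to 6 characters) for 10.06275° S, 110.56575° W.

DH49rw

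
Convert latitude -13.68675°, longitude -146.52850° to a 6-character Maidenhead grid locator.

Add 180° to longitude and 90° to latitude: 33.4715, 76.3132.
Field: lon ⌊33.4715/20⌋ = 1 → B; lat ⌊76.3132/10⌋ = 7 → H.
Square: lon ⌊13.4715/2⌋ = 6; lat ⌊6.3132/1⌋ = 6.
Subsquare: lon ⌊1.4715/0.0833333⌋ = 17 → r; lat ⌊0.3132/0.0416667⌋ = 7 → h.

BH66rh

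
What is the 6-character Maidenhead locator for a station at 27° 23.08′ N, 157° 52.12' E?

Offset from 180°W / 90°S: lon 337.8687°, lat 117.3847°.
Field: 337.8687/20 → 16 → Q, 117.3847/10 → 11 → L; chars QL.
Square: 17.8687/2 → 8, 7.3847/1 → 7; chars 87.
Subsquare: 1.8687/0.0833333 → 22 → w, 0.3847/0.0416667 → 9 → j; chars wj.

QL87wj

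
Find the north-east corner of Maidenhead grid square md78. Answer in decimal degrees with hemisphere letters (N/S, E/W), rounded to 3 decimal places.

51.000° S, 76.000° E

Field M=12, D=3: +12·20° lon, +3·10° lat → SW at lon 60°, lat -60°.
Square 7, 8: +7·2° lon, +8·1° lat → SW at lon 74°, lat -52°.
Cell spans 2° lon × 1° lat. NE corner is SW corner plus one full cell.
latitude 51.000° S, longitude 76.000° E.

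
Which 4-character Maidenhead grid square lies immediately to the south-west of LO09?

Longitude square 0; −1 → -1, wraps to 9, carry into field.
Longitude field L = 11; −1 → 10 = K.
Latitude square 9; −1 → 8.

KO98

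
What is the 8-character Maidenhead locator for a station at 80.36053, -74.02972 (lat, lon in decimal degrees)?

Add 180° to longitude and 90° to latitude: 105.97028, 170.36053.
Field (20°×10°, letters A–R): lon ⌊105.97028/20⌋ = 5 → F; lat ⌊170.36053/10⌋ = 17 → R.
Square (2°×1°, digits 0–9): lon ⌊5.97028/2⌋ = 2; lat ⌊0.36053/1⌋ = 0.
Subsquare (5′×2.5′, letters a–x): lon ⌊1.97028/0.0833333⌋ = 23 → x; lat ⌊0.36053/0.0416667⌋ = 8 → i.
Extended square (30″×15″, digits 0–9): lon ⌊0.05361/0.00833333⌋ = 6; lat ⌊0.02720/0.00416667⌋ = 6.

FR20xi66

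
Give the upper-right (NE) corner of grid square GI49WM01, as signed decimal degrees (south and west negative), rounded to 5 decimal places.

Field G=6, I=8: +6·20° lon, +8·10° lat → SW at lon -60°, lat -10°.
Square 4, 9: +4·2° lon, +9·1° lat → SW at lon -52°, lat -1°.
Subsquare w=22, m=12: +22·0.0833333° lon, +12·0.0416667° lat → SW at lon -50.1667°, lat -0.5°.
Extended square 0, 1: +0·0.00833333° lon, +1·0.00416667° lat → SW at lon -50.1667°, lat -0.495833°.
Cell spans 0.00833333° lon × 0.00416667° lat. NE corner is SW corner plus one full cell.
latitude -0.49167, longitude -50.15833.

-0.49167, -50.15833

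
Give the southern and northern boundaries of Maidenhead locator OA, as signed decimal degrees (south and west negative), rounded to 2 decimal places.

Field O=14, A=0: +14·20° lon, +0·10° lat → SW at lon 100°, lat -90°.
Cell spans 20° lon × 10° lat.
south -90.00, north -80.00.

-90.00, -80.00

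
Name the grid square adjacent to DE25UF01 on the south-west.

Longitude extended square 0; −1 → -1, wraps to 9, carry into subsquare.
Longitude subsquare u = 20; −1 → 19 = t.
Latitude extended square 1; −1 → 0.

DE25tf90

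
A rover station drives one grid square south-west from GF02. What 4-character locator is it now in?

Longitude square 0; −1 → -1, wraps to 9, carry into field.
Longitude field G = 6; −1 → 5 = F.
Latitude square 2; −1 → 1.

FF91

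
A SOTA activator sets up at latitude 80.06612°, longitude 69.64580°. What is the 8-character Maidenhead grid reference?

Shift to the Maidenhead origin (180°W, 90°S): lon 249.64580, lat 170.06612.
Field (20°×10°, letters A–R): lon ⌊249.64580/20⌋ = 12 → M; lat ⌊170.06612/10⌋ = 17 → R.
Square (2°×1°, digits 0–9): lon ⌊9.64580/2⌋ = 4; lat ⌊0.06612/1⌋ = 0.
Subsquare (5′×2.5′, letters a–x): lon ⌊1.64580/0.0833333⌋ = 19 → t; lat ⌊0.06612/0.0416667⌋ = 1 → b.
Extended square (30″×15″, digits 0–9): lon ⌊0.06247/0.00833333⌋ = 7; lat ⌊0.02445/0.00416667⌋ = 5.

MR40tb75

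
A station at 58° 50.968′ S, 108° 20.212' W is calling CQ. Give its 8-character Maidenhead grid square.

DD51td96

Offset from 180°W / 90°S: lon 71.66313°, lat 31.15053°.
Field: lon ⌊71.66313/20⌋ = 3 → D; lat ⌊31.15053/10⌋ = 3 → D.
Square: lon ⌊11.66313/2⌋ = 5; lat ⌊1.15053/1⌋ = 1.
Subsquare: lon ⌊1.66313/0.0833333⌋ = 19 → t; lat ⌊0.15053/0.0416667⌋ = 3 → d.
Extended square: lon ⌊0.07980/0.00833333⌋ = 9; lat ⌊0.02553/0.00416667⌋ = 6.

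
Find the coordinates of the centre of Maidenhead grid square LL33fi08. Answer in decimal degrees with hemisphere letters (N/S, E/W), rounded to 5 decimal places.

Field L=11, L=11: +11·20° lon, +11·10° lat → SW at lon 40°, lat 20°.
Square 3, 3: +3·2° lon, +3·1° lat → SW at lon 46°, lat 23°.
Subsquare f=5, i=8: +5·0.0833333° lon, +8·0.0416667° lat → SW at lon 46.4167°, lat 23.3333°.
Extended square 0, 8: +0·0.00833333° lon, +8·0.00416667° lat → SW at lon 46.4167°, lat 23.3667°.
Cell spans 0.00833333° lon × 0.00416667° lat. Centre is SW corner plus half of each.
latitude 23.36875° N, longitude 46.42083° E.

23.36875° N, 46.42083° E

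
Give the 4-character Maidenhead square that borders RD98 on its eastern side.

Longitude square 9; +1 → 10, wraps to 0, carry into field.
Longitude field R = 17; +1 → 18, wraps to 0 = A, wrapping around the antimeridian.
The latitude characters are unchanged.

AD08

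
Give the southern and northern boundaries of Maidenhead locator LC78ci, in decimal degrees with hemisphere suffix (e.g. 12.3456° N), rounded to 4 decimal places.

61.6667° S, 61.6250° S

Field L=11, C=2: +11·20° lon, +2·10° lat → SW at lon 40°, lat -70°.
Square 7, 8: +7·2° lon, +8·1° lat → SW at lon 54°, lat -62°.
Subsquare c=2, i=8: +2·0.0833333° lon, +8·0.0416667° lat → SW at lon 54.1667°, lat -61.6667°.
Cell spans 0.0833333° lon × 0.0416667° lat.
south 61.6667° S, north 61.6250° S.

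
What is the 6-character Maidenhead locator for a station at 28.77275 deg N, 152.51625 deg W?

BL38rs

Offset from 180°W / 90°S: lon 27.4837°, lat 118.7728°.
Field: lon ⌊27.4837/20⌋ = 1 → B; lat ⌊118.7728/10⌋ = 11 → L.
Square: lon ⌊7.4837/2⌋ = 3; lat ⌊8.7728/1⌋ = 8.
Subsquare: lon ⌊1.4837/0.0833333⌋ = 17 → r; lat ⌊0.7728/0.0416667⌋ = 18 → s.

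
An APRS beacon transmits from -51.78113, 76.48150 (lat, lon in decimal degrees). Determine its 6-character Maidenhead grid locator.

MD88ff

Add 180° to longitude and 90° to latitude: 256.4815, 38.2189.
Field (20°×10°, letters A–R): lon ⌊256.4815/20⌋ = 12 → M; lat ⌊38.2189/10⌋ = 3 → D.
Square (2°×1°, digits 0–9): lon ⌊16.4815/2⌋ = 8; lat ⌊8.2189/1⌋ = 8.
Subsquare (5′×2.5′, letters a–x): lon ⌊0.4815/0.0833333⌋ = 5 → f; lat ⌊0.2189/0.0416667⌋ = 5 → f.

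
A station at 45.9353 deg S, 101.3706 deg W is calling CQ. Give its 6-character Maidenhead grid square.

DE94hb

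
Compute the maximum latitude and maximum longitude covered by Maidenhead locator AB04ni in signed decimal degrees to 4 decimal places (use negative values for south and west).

-75.6250, -178.8333

Field A=0, B=1: +0·20° lon, +1·10° lat → SW at lon -180°, lat -80°.
Square 0, 4: +0·2° lon, +4·1° lat → SW at lon -180°, lat -76°.
Subsquare n=13, i=8: +13·0.0833333° lon, +8·0.0416667° lat → SW at lon -178.917°, lat -75.6667°.
Cell spans 0.0833333° lon × 0.0416667° lat. NE corner is SW corner plus one full cell.
latitude -75.6250, longitude -178.8333.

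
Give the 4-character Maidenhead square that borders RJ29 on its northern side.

RK20

Latitude square 9; +1 → 10, wraps to 0, carry into field.
Latitude field J = 9; +1 → 10 = K.
The longitude characters are unchanged.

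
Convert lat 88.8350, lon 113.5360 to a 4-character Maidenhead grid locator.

Offset from 180°W / 90°S: lon 293.54°, lat 178.83°.
Field (20°×10°, letters A–R): lon ⌊293.54/20⌋ = 14 → O; lat ⌊178.83/10⌋ = 17 → R.
Square (2°×1°, digits 0–9): lon ⌊13.54/2⌋ = 6; lat ⌊8.83/1⌋ = 8.

OR68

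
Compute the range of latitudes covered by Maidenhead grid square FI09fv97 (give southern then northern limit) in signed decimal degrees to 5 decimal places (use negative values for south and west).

-0.09583, -0.09167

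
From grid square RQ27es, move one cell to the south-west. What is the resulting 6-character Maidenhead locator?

RQ27dr

Longitude subsquare e = 4; −1 → 3 = d.
Latitude subsquare s = 18; −1 → 17 = r.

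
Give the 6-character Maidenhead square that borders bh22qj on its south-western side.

BH22pi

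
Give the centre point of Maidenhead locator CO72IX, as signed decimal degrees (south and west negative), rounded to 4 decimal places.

Field C=2, O=14: +2·20° lon, +14·10° lat → SW at lon -140°, lat 50°.
Square 7, 2: +7·2° lon, +2·1° lat → SW at lon -126°, lat 52°.
Subsquare i=8, x=23: +8·0.0833333° lon, +23·0.0416667° lat → SW at lon -125.333°, lat 52.9583°.
Cell spans 0.0833333° lon × 0.0416667° lat. Centre is SW corner plus half of each.
latitude 52.9792, longitude -125.2917.

52.9792, -125.2917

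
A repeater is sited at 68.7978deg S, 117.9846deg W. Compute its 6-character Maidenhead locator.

DC11ae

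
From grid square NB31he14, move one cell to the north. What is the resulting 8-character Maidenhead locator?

Latitude extended square 4; +1 → 5.
The longitude characters are unchanged.

NB31he15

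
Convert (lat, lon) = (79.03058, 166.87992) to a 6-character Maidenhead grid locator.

RQ39ka

Shift to the Maidenhead origin (180°W, 90°S): lon 346.8799, lat 169.0306.
Field: 346.8799/20 → 17 → R, 169.0306/10 → 16 → Q; chars RQ.
Square: 6.8799/2 → 3, 9.0306/1 → 9; chars 39.
Subsquare: 0.8799/0.0833333 → 10 → k, 0.0306/0.0416667 → 0 → a; chars ka.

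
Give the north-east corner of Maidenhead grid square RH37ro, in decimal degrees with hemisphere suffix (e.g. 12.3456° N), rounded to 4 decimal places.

12.3750° S, 167.5000° E

Field R=17, H=7: +17·20° lon, +7·10° lat → SW at lon 160°, lat -20°.
Square 3, 7: +3·2° lon, +7·1° lat → SW at lon 166°, lat -13°.
Subsquare r=17, o=14: +17·0.0833333° lon, +14·0.0416667° lat → SW at lon 167.417°, lat -12.4167°.
Cell spans 0.0833333° lon × 0.0416667° lat. NE corner is SW corner plus one full cell.
latitude 12.3750° S, longitude 167.5000° E.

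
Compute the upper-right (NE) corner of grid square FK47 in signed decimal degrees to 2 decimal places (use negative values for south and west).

Field F=5, K=10: +5·20° lon, +10·10° lat → SW at lon -80°, lat 10°.
Square 4, 7: +4·2° lon, +7·1° lat → SW at lon -72°, lat 17°.
Cell spans 2° lon × 1° lat. NE corner is SW corner plus one full cell.
latitude 18.00, longitude -70.00.

18.00, -70.00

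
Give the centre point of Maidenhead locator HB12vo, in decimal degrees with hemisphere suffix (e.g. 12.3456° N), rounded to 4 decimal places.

77.3958° S, 36.2083° W

Field H=7, B=1: +7·20° lon, +1·10° lat → SW at lon -40°, lat -80°.
Square 1, 2: +1·2° lon, +2·1° lat → SW at lon -38°, lat -78°.
Subsquare v=21, o=14: +21·0.0833333° lon, +14·0.0416667° lat → SW at lon -36.25°, lat -77.4167°.
Cell spans 0.0833333° lon × 0.0416667° lat. Centre is SW corner plus half of each.
latitude 77.3958° S, longitude 36.2083° W.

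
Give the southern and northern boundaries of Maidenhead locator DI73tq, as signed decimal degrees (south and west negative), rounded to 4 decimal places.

-6.3333, -6.2917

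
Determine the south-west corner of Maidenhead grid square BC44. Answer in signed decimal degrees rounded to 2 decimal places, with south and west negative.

Field B=1, C=2: +1·20° lon, +2·10° lat → SW at lon -160°, lat -70°.
Square 4, 4: +4·2° lon, +4·1° lat → SW at lon -152°, lat -66°.
latitude -66.00, longitude -152.00.

-66.00, -152.00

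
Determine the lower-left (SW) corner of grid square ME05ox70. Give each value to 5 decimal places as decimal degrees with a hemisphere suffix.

44.04167° S, 61.22500° E

Field M=12, E=4: +12·20° lon, +4·10° lat → SW at lon 60°, lat -50°.
Square 0, 5: +0·2° lon, +5·1° lat → SW at lon 60°, lat -45°.
Subsquare o=14, x=23: +14·0.0833333° lon, +23·0.0416667° lat → SW at lon 61.1667°, lat -44.0417°.
Extended square 7, 0: +7·0.00833333° lon, +0·0.00416667° lat → SW at lon 61.225°, lat -44.0417°.
latitude 44.04167° S, longitude 61.22500° E.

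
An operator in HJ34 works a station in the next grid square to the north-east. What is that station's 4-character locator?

HJ45

Longitude square 3; +1 → 4.
Latitude square 4; +1 → 5.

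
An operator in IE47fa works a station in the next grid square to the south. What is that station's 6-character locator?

Latitude subsquare a = 0; −1 → -1, wraps to 23 = x, carry into square.
Latitude square 7; −1 → 6.
The longitude characters are unchanged.

IE46fx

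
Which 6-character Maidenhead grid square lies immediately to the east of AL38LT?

Longitude subsquare l = 11; +1 → 12 = m.
The latitude characters are unchanged.

AL38mt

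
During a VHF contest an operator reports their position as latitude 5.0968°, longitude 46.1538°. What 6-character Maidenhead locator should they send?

Offset from 180°W / 90°S: lon 226.1538°, lat 95.0968°.
Field: 226.1538/20 → 11 → L, 95.0968/10 → 9 → J; chars LJ.
Square: 6.1538/2 → 3, 5.0968/1 → 5; chars 35.
Subsquare: 0.1538/0.0833333 → 1 → b, 0.0968/0.0416667 → 2 → c; chars bc.

LJ35bc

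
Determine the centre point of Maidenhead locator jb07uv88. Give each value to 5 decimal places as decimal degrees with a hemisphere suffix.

Field J=9, B=1: +9·20° lon, +1·10° lat → SW at lon 0°, lat -80°.
Square 0, 7: +0·2° lon, +7·1° lat → SW at lon 0°, lat -73°.
Subsquare u=20, v=21: +20·0.0833333° lon, +21·0.0416667° lat → SW at lon 1.66667°, lat -72.125°.
Extended square 8, 8: +8·0.00833333° lon, +8·0.00416667° lat → SW at lon 1.73333°, lat -72.0917°.
Cell spans 0.00833333° lon × 0.00416667° lat. Centre is SW corner plus half of each.
latitude 72.08958° S, longitude 1.73750° E.

72.08958° S, 1.73750° E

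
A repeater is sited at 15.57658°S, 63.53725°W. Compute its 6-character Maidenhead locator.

FH84fk

Offset from 180°W / 90°S: lon 116.4627°, lat 74.4234°.
Field: lon ⌊116.4627/20⌋ = 5 → F; lat ⌊74.4234/10⌋ = 7 → H.
Square: lon ⌊16.4627/2⌋ = 8; lat ⌊4.4234/1⌋ = 4.
Subsquare: lon ⌊0.4627/0.0833333⌋ = 5 → f; lat ⌊0.4234/0.0416667⌋ = 10 → k.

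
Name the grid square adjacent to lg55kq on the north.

Latitude subsquare q = 16; +1 → 17 = r.
The longitude characters are unchanged.

LG55kr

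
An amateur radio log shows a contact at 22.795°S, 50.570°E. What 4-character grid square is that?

Add 180° to longitude and 90° to latitude: 230.57, 67.20.
Field: lon ⌊230.57/20⌋ = 11 → L; lat ⌊67.20/10⌋ = 6 → G.
Square: lon ⌊10.57/2⌋ = 5; lat ⌊7.20/1⌋ = 7.

LG57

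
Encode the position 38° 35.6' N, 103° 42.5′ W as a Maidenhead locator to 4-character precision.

Offset from 180°W / 90°S: lon 76.29°, lat 128.59°.
Field: lon ⌊76.29/20⌋ = 3 → D; lat ⌊128.59/10⌋ = 12 → M.
Square: lon ⌊16.29/2⌋ = 8; lat ⌊8.59/1⌋ = 8.

DM88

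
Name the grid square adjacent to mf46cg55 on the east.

Longitude extended square 5; +1 → 6.
The latitude characters are unchanged.

MF46cg65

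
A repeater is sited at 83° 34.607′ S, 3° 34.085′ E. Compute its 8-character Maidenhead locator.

JA16sk81

Shift to the Maidenhead origin (180°W, 90°S): lon 183.56808, lat 6.42322.
Field (20°×10°, letters A–R): lon ⌊183.56808/20⌋ = 9 → J; lat ⌊6.42322/10⌋ = 0 → A.
Square (2°×1°, digits 0–9): lon ⌊3.56808/2⌋ = 1; lat ⌊6.42322/1⌋ = 6.
Subsquare (5′×2.5′, letters a–x): lon ⌊1.56808/0.0833333⌋ = 18 → s; lat ⌊0.42322/0.0416667⌋ = 10 → k.
Extended square (30″×15″, digits 0–9): lon ⌊0.06808/0.00833333⌋ = 8; lat ⌊0.00655/0.00416667⌋ = 1.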